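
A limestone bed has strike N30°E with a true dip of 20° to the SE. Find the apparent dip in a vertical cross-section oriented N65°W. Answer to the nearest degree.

20°

The strike is N30°E and the section trends N65°W; the acute angle between them is β = 85°.
tan(apparent dip) = tan 20° · sin 85° = 0.3626
α = arctan(0.3626) = 19.93°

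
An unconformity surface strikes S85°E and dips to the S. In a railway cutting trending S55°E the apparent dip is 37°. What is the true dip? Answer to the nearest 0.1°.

The section is 30° from the strike.
tan δ = tan α / sin β = tan 37° / sin 30° = 0.7536 / 0.5000 = 1.5071
true dip = arctan 1.5071 = 56.43°

56.4°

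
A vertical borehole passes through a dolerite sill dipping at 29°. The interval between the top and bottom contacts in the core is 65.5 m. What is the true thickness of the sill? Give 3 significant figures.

57.3 m

True thickness t = h · cos(dip) = 65.5 × cos 29°
t = 65.5 × 0.8746 = 57.288 m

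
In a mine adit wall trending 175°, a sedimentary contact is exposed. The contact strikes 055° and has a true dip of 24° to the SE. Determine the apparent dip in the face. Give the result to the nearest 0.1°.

Angle between strike (055°) and section (175°): β = 60°.
tan α = tan 24° × sin 60° = 0.4452 × 0.8660 = 0.3856
apparent dip = arctan 0.3856 = 21.09°

21.1°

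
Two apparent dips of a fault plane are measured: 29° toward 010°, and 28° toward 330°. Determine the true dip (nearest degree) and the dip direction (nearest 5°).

Represent each trace as a vector plunging at its apparent dip toward its trend (east-north-up frame): v₁ = (0.152, 0.861, -0.485), v₂ = (-0.441, 0.765, -0.469).
Cross product v₁ × v₂ gives the pole to the plane: n ∝ (-0.034, 0.285, 0.496).
tan δ = √(n_x²+n_y²)/n_z = 0.287/0.496, so δ = 30.1°.
Dip direction = azimuth of (n_x, n_y) = atan2(-0.034, 0.285) = 353°.

true dip 30°, dip direction 355°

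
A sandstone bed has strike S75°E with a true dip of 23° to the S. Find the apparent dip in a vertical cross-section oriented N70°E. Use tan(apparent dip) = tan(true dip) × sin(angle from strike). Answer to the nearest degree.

Angle between strike (S75°E) and section (N70°E): β = 35°.
tan(apparent dip) = tan 23° · sin 35° = 0.2435
apparent dip = arctan 0.2435 = 13.68°

14°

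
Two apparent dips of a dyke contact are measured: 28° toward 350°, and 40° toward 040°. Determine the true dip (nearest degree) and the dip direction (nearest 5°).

true dip 40°, dip direction 040°

Represent each trace as a vector plunging at its apparent dip toward its trend (east-north-up frame): v₁ = (-0.153, 0.870, -0.469), v₂ = (0.492, 0.587, -0.643).
The plane normal is n = v₁ × v₂ ∝ (0.283, 0.330, 0.518).
True dip = arccos(n_z / |n|) = arccos(0.7660) = 40.0°.
Dip direction = atan2(0.283, 0.330) = 41° (azimuth of n's horizontal projection).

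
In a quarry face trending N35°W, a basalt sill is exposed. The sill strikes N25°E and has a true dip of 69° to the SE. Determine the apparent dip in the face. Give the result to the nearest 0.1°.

66.1°

Angle between strike (N25°E) and section (N35°W): β = 60°.
tan(apparent dip) = tan 69° · sin 60° = 2.2561
α = arctan(2.2561) = 66.09°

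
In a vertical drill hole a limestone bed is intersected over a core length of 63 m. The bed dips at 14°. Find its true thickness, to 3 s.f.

True thickness t = h · cos(dip) = 63 × cos 14°
t = 63 × 0.9703 = 61.129 m

61.1 m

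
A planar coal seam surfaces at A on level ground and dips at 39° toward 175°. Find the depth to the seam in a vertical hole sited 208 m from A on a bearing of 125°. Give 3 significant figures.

The hole lies 50° from the dip direction, so the down-dip offset is 208 × cos 50° = 133.70 m.
Depth = down-dip offset × tan(dip) = 133.70 × tan 39° = 133.70 × 0.8098
Depth = 108.27 m

108 m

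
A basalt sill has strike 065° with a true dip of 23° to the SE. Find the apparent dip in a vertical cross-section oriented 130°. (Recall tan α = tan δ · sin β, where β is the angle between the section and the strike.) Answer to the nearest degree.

21°

The strike is 065° and the section trends 130°; the acute angle between them is β = 65°.
tan(apparent dip) = tan 23° · sin 65° = 0.3847
α = arctan(0.3847) = 21.04°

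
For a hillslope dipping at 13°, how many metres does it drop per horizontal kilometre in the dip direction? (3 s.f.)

drop per km = 1000 × tan 13° = 1000 × 0.2309

231 m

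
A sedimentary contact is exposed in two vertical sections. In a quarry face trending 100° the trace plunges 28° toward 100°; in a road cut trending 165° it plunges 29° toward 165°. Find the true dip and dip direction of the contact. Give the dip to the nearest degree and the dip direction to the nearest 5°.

true dip 33°, dip direction 135°

Each apparent-dip line lies in the plane. As unit vectors (x east, y north, z up), v₁ plunges 28°→100° and v₂ plunges 29°→165°.
The plane normal is n = v₁ × v₂ ∝ (0.322, -0.315, 0.700).
tan δ = √(n_x²+n_y²)/n_z = 0.451/0.700, so δ = 32.8°.
The horizontal component of n points toward azimuth atan2(n_x, n_y) = 134°, the dip direction.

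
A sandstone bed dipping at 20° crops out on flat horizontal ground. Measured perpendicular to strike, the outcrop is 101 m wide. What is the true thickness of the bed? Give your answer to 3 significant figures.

True thickness t = w · sin(dip) = 101 × sin 20°
t = 101 × 0.3420 = 34.544 m

34.5 m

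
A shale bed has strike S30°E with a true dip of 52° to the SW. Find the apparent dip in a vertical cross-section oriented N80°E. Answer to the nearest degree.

50°

The section lies 70° from the strike.
tan(apparent dip) = tan 52° · sin 70° = 1.2028
α = arctan(1.2028) = 50.26°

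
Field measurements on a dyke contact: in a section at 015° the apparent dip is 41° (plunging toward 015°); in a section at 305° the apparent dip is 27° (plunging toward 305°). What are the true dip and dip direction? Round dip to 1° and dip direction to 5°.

Each apparent-dip line lies in the plane. As unit vectors (x east, y north, z up), v₁ plunges 41°→015° and v₂ plunges 27°→305°.
The plane normal is n = v₁ × v₂ ∝ (0.004, 0.568, 0.632).
Dip δ = arctan(|n_h|/n_z) = arctan(0.568/0.632) = 41.9°.
Dip direction = atan2(0.004, 0.568) = 0° (azimuth of n's horizontal projection).

true dip 42°, dip direction 000°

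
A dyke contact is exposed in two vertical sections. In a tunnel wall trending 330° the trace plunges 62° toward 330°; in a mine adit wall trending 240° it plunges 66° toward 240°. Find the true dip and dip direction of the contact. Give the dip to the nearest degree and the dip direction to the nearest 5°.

Represent each trace as a vector plunging at its apparent dip toward its trend (east-north-up frame): v₁ = (-0.235, 0.407, -0.883), v₂ = (-0.352, -0.203, -0.914).
Cross product v₁ × v₂ gives the pole to the plane: n ∝ (-0.551, 0.097, 0.191).
True dip = arccos(n_z / |n|) = arccos(0.3231) = 71.2°.
The horizontal component of n points toward azimuth atan2(n_x, n_y) = 280°, the dip direction.

true dip 71°, dip direction 280°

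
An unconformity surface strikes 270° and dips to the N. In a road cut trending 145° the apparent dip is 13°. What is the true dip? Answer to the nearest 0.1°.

15.7°

β = acute angle between strike 270° and section 145° = 55°.
tan δ = tan α / sin β = tan 13° / sin 55° = 0.2309 / 0.8192 = 0.2818
true dip = arctan 0.2818 = 15.74°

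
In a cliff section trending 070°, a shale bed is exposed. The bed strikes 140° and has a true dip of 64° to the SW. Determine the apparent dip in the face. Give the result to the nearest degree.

Angle between strike (140°) and section (070°): β = 70°.
tan(apparent dip) = tan 64° · sin 70° = 1.9267
α = arctan(1.9267) = 62.57°

63°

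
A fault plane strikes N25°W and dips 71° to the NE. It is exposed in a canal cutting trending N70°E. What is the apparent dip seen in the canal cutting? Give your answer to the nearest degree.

71°

Angle between strike (N25°W) and section (N70°E): β = 85°.
tan(apparent dip) = tan 71° · sin 85° = 2.8932
apparent dip = arctan 2.8932 = 70.93°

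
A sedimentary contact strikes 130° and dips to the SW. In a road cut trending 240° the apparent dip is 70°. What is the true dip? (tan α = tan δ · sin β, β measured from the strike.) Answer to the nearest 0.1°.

71.1°

β = acute angle between strike 130° and section 240° = 70°.
tan(true dip) = tan 70° / sin 70° = 2.9238
true dip = arctan 2.9238 = 71.12°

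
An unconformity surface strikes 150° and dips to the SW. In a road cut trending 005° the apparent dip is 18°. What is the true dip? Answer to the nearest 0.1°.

29.5°

β = acute angle between strike 150° and section 005° = 35°.
tan(true dip) = tan 18° / sin 35° = 0.5665
true dip = arctan 0.5665 = 29.53°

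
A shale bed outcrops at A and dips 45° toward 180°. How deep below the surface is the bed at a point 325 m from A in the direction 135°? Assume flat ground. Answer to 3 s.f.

230 m

The hole lies 45° from the dip direction, so the down-dip offset is 325 × cos 45° = 229.81 m.
Depth = down-dip offset × tan(dip) = 229.81 × tan 45° = 229.81 × 1.0000
Depth = 229.81 m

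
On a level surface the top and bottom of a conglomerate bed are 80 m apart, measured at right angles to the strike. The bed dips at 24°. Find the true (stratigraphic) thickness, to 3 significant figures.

32.5 m

True thickness t = w · sin(dip) = 80 × sin 24°
t = 80 × 0.4067 = 32.539 m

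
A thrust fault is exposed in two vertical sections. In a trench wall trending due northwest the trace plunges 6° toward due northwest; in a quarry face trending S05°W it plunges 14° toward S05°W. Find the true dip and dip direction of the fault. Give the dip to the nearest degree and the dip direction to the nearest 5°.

The two traces are lines in the plane: v₁ = (sin 315°·cos 6°, cos 315°·cos 6°, −sin 6°), v₂ = (sin 185°·cos 14°, cos 185°·cos 14°, −sin 14°).
The plane normal is n = v₁ × v₂ ∝ (-0.271, -0.161, 0.739).
tan δ = √(n_x²+n_y²)/n_z = 0.316/0.739, so δ = 23.1°.
The horizontal component of n points toward azimuth atan2(n_x, n_y) = 239°, the dip direction.

true dip 23°, dip direction 240°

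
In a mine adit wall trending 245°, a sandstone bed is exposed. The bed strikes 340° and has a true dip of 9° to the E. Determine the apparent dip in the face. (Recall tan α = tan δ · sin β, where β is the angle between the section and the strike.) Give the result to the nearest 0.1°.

The section lies 85° from the strike.
tan(apparent dip) = tan 9° · sin 85° = 0.1578
apparent dip = arctan 0.1578 = 8.97°

9.0°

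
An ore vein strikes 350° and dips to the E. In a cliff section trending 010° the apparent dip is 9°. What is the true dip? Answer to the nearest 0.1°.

The section is 20° from the strike.
tan(true dip) = tan 9° / sin 20° = 0.4631
true dip = arctan 0.4631 = 24.85°

24.8°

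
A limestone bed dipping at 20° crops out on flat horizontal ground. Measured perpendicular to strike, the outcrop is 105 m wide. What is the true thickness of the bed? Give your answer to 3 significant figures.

35.9 m

True thickness t = w · sin(dip) = 105 × sin 20°
t = 105 × 0.3420 = 35.912 m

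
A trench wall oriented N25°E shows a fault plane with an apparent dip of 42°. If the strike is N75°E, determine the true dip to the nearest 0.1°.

The section is 50° from the strike.
tan(true dip) = tan 42° / sin 50° = 1.1754
δ = arctan(1.1754) = 49.61°

49.6°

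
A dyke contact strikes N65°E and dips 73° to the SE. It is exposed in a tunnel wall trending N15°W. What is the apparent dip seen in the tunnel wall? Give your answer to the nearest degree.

73°

The strike is N65°E and the section trends N15°W; the acute angle between them is β = 80°.
tan(apparent dip) = tan 73° · sin 80° = 3.2212
apparent dip = arctan 3.2212 = 72.75°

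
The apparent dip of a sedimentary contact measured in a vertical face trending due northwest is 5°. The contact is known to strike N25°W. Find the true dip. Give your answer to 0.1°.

The section is 20° from the strike.
tan(true dip) = tan 5° / sin 20° = 0.2558
true dip = arctan 0.2558 = 14.35°

14.3°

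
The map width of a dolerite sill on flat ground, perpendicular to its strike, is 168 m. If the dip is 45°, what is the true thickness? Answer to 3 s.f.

119 m

True thickness t = w · sin(dip) = 168 × sin 45°
t = 168 × 0.7071 = 118.794 m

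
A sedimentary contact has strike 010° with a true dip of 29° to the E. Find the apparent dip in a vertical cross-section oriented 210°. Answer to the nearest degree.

11°

The strike is 010° and the section trends 210°; the acute angle between them is β = 20°.
tan α = tan 29° × sin 20° = 0.5543 × 0.3420 = 0.1896
α = arctan(0.1896) = 10.74°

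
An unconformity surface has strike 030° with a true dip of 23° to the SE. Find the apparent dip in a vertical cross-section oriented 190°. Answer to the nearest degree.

The strike is 030° and the section trends 190°; the acute angle between them is β = 20°.
tan α = tan 23° × sin 20° = 0.4245 × 0.3420 = 0.1452
α = arctan(0.1452) = 8.26°

8°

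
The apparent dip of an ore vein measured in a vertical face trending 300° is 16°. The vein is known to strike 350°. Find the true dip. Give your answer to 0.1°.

The section is 50° from the strike.
tan δ = tan α / sin β = tan 16° / sin 50° = 0.2867 / 0.7660 = 0.3743
true dip = arctan 0.3743 = 20.52°

20.5°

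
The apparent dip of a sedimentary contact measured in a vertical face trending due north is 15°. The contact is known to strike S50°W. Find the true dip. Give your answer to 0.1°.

The section is 50° from the strike.
tan δ = tan α / sin β = tan 15° / sin 50° = 0.2679 / 0.7660 = 0.3498
true dip = arctan 0.3498 = 19.28°

19.3°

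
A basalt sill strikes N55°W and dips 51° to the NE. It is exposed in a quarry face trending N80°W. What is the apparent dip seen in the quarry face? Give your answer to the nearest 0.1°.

The strike is N55°W and the section trends N80°W; the acute angle between them is β = 25°.
tan α = tan 51° × sin 25° = 1.2349 × 0.4226 = 0.5219
apparent dip = arctan 0.5219 = 27.56°

27.6°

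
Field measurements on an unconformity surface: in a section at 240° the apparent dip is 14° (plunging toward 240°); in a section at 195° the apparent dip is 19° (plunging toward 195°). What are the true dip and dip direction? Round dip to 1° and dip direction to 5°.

Each apparent-dip line lies in the plane. As unit vectors (x east, y north, z up), v₁ plunges 14°→240° and v₂ plunges 19°→195°.
n = v₁ × v₂ = (-0.063, -0.214, 0.649) (taken with n_z > 0).
Dip δ = arctan(|n_h|/n_z) = arctan(0.223/0.649) = 19.0°.
Dip direction = azimuth of (n_x, n_y) = atan2(-0.063, -0.214) = 196°.

true dip 19°, dip direction 195°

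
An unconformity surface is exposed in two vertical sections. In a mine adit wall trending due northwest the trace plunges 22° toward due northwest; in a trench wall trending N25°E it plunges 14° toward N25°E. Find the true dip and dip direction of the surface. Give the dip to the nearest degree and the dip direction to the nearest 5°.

Each apparent-dip line lies in the plane. As unit vectors (x east, y north, z up), v₁ plunges 22°→due northwest and v₂ plunges 14°→N25°E.
The plane normal is n = v₁ × v₂ ∝ (-0.171, 0.312, 0.845).
Dip δ = arctan(|n_h|/n_z) = arctan(0.356/0.845) = 22.8°.
The horizontal component of n points toward azimuth atan2(n_x, n_y) = 331°, the dip direction.

true dip 23°, dip direction 330°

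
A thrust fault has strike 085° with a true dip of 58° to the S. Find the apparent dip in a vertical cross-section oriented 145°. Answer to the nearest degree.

Angle between strike (085°) and section (145°): β = 60°.
tan α = tan 58° × sin 60° = 1.6003 × 0.8660 = 1.3859
apparent dip = arctan 1.3859 = 54.19°

54°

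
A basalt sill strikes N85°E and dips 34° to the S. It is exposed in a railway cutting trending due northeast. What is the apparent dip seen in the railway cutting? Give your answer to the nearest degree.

The strike is N85°E and the section trends due northeast; the acute angle between them is β = 40°.
tan α = tan 34° × sin 40° = 0.6745 × 0.6428 = 0.4336
α = arctan(0.4336) = 23.44°

23°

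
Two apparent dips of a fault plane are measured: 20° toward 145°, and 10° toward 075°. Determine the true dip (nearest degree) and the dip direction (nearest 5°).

true dip 20°, dip direction 135°

The two traces are lines in the plane: v₁ = (sin 145°·cos 20°, cos 145°·cos 20°, −sin 20°), v₂ = (sin 75°·cos 10°, cos 75°·cos 10°, −sin 10°).
n = v₁ × v₂ = (0.221, -0.232, 0.870) (taken with n_z > 0).
Dip δ = arctan(|n_h|/n_z) = arctan(0.320/0.870) = 20.2°.
Dip direction = azimuth of (n_x, n_y) = atan2(0.221, -0.232) = 136°.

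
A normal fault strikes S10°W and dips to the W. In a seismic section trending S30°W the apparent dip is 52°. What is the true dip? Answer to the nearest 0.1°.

75.0°

The section is 20° from the strike.
tan(true dip) = tan 52° / sin 20° = 3.7423
δ = arctan(3.7423) = 75.04°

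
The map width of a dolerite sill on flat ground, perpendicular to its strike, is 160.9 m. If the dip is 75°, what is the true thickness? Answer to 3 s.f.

True thickness t = w · sin(dip) = 160.9 × sin 75°
t = 160.9 × 0.9659 = 155.417 m

155 m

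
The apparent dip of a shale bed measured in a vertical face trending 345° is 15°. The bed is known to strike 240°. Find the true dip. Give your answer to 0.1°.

15.5°

The section is 75° from the strike.
tan δ = tan α / sin β = tan 15° / sin 75° = 0.2679 / 0.9659 = 0.2774
δ = arctan(0.2774) = 15.50°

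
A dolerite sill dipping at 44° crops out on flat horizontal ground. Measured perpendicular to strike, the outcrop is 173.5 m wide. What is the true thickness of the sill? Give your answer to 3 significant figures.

121 m

True thickness t = w · sin(dip) = 173.5 × sin 44°
t = 173.5 × 0.6947 = 120.523 m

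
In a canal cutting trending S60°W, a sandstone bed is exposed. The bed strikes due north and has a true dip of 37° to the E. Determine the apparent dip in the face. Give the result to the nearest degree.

The section lies 60° from the strike.
tan α = tan 37° × sin 60° = 0.7536 × 0.8660 = 0.6526
apparent dip = arctan 0.6526 = 33.13°

33°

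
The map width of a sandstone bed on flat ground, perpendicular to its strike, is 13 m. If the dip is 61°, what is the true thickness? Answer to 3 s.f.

True thickness t = w · sin(dip) = 13 × sin 61°
t = 13 × 0.8746 = 11.370 m

11.4 m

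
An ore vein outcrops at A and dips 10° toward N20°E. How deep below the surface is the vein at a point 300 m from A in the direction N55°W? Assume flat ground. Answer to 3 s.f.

The hole lies 75° from the dip direction, so the down-dip offset is 300 × cos 75° = 77.65 m.
Depth = down-dip offset × tan(dip) = 77.65 × tan 10° = 77.65 × 0.1763
Depth = 13.69 m

13.7 m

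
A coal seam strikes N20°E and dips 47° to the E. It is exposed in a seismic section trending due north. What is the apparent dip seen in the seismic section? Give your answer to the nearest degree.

20°

The section lies 20° from the strike.
tan(apparent dip) = tan 47° · sin 20° = 0.3668
α = arctan(0.3668) = 20.14°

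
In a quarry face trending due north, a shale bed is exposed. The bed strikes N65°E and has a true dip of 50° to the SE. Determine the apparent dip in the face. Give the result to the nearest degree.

47°

Angle between strike (N65°E) and section (due north): β = 65°.
tan α = tan 50° × sin 65° = 1.1918 × 0.9063 = 1.0801
apparent dip = arctan 1.0801 = 47.21°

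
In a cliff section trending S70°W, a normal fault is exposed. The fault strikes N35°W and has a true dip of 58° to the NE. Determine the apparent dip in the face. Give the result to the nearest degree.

57°

The section lies 75° from the strike.
tan(apparent dip) = tan 58° · sin 75° = 1.5458
apparent dip = arctan 1.5458 = 57.10°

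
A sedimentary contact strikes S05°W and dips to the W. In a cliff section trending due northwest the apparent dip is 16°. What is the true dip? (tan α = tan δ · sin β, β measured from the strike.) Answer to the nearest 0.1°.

β = acute angle between strike S05°W and section due northwest = 50°.
tan δ = tan α / sin β = tan 16° / sin 50° = 0.2867 / 0.7660 = 0.3743
δ = arctan(0.3743) = 20.52°

20.5°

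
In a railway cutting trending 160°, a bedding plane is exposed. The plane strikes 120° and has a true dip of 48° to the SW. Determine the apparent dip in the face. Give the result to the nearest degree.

The section lies 40° from the strike.
tan α = tan 48° × sin 40° = 1.1106 × 0.6428 = 0.7139
apparent dip = arctan 0.7139 = 35.52°

36°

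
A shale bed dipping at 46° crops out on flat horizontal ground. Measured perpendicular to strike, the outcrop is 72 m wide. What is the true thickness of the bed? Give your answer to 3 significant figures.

True thickness t = w · sin(dip) = 72 × sin 46°
t = 72 × 0.7193 = 51.792 m

51.8 m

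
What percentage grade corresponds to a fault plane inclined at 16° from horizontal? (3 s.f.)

28.7%

grade % = 100 × tan 16° = 100 × 0.2867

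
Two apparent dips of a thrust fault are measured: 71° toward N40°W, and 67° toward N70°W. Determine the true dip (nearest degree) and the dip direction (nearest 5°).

Represent each trace as a vector plunging at its apparent dip toward its trend (east-north-up frame): v₁ = (-0.209, 0.249, -0.946), v₂ = (-0.367, 0.134, -0.921).
Cross product v₁ × v₂ gives the pole to the plane: n ∝ (-0.103, 0.155, 0.064).
True dip = arccos(n_z / |n|) = arccos(0.3238) = 71.1°.
Dip direction = azimuth of (n_x, n_y) = atan2(-0.103, 0.155) = 326°.

true dip 71°, dip direction 325°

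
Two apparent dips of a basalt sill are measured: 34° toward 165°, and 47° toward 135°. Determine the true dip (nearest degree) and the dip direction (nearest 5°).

true dip 50°, dip direction 110°

The two traces are lines in the plane: v₁ = (sin 165°·cos 34°, cos 165°·cos 34°, −sin 34°), v₂ = (sin 135°·cos 47°, cos 135°·cos 47°, −sin 47°).
The plane normal is n = v₁ × v₂ ∝ (0.316, -0.113, 0.283).
Dip δ = arctan(|n_h|/n_z) = arctan(0.336/0.283) = 49.9°.
Dip direction = azimuth of (n_x, n_y) = atan2(0.316, -0.113) = 110°.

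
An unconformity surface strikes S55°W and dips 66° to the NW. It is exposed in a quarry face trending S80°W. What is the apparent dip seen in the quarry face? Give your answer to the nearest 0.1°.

43.5°

The section lies 25° from the strike.
tan α = tan 66° × sin 25° = 2.2460 × 0.4226 = 0.9492
α = arctan(0.9492) = 43.51°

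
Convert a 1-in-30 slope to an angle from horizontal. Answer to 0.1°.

tan θ = 1/30 = 0.0333
θ = arctan(0.0333) = 1.91°

1.9°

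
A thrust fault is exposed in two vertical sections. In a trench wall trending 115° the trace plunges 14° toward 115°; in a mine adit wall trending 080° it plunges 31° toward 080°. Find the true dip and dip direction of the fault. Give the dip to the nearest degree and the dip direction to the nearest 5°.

true dip 36°, dip direction 045°

The two traces are lines in the plane: v₁ = (sin 115°·cos 14°, cos 115°·cos 14°, −sin 14°), v₂ = (sin 80°·cos 31°, cos 80°·cos 31°, −sin 31°).
n = v₁ × v₂ = (0.247, 0.249, 0.477) (taken with n_z > 0).
Dip δ = arctan(|n_h|/n_z) = arctan(0.351/0.477) = 36.3°.
Dip direction = atan2(0.247, 0.249) = 45° (azimuth of n's horizontal projection).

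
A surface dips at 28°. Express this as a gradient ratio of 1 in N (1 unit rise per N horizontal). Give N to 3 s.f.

1 : N means tan θ = 1/N, so N = 1/tan 28° = 1/0.5317

1 in 1.88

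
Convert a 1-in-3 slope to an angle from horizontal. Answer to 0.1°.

tan θ = 1/3 = 0.3333
θ = arctan(0.3333) = 18.43°

18.4°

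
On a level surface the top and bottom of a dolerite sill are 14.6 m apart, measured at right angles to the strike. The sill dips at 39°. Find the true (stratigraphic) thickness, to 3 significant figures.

9.19 m

True thickness t = w · sin(dip) = 14.6 × sin 39°
t = 14.6 × 0.6293 = 9.188 m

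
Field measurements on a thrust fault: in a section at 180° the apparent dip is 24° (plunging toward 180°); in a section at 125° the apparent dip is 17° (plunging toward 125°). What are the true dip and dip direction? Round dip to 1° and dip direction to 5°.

Represent each trace as a vector plunging at its apparent dip toward its trend (east-north-up frame): v₁ = (0.000, -0.914, -0.407), v₂ = (0.783, -0.549, -0.292).
The plane normal is n = v₁ × v₂ ∝ (0.044, -0.319, 0.716).
True dip = arccos(n_z / |n|) = arccos(0.9121) = 24.2°.
The horizontal component of n points toward azimuth atan2(n_x, n_y) = 172°, the dip direction.

true dip 24°, dip direction 170°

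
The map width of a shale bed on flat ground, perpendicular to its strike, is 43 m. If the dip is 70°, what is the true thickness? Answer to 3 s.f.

40.4 m

True thickness t = w · sin(dip) = 43 × sin 70°
t = 43 × 0.9397 = 40.407 m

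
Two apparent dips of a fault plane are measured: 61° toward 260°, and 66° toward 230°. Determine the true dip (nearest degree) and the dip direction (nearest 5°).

Represent each trace as a vector plunging at its apparent dip toward its trend (east-north-up frame): v₁ = (-0.477, -0.084, -0.875), v₂ = (-0.312, -0.261, -0.914).
Cross product v₁ × v₂ gives the pole to the plane: n ∝ (-0.152, -0.164, 0.099).
tan δ = √(n_x²+n_y²)/n_z = 0.223/0.099, so δ = 66.2°.
The horizontal component of n points toward azimuth atan2(n_x, n_y) = 223°, the dip direction.

true dip 66°, dip direction 225°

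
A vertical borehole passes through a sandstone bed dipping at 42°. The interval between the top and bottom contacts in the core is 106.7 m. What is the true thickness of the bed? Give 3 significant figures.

True thickness t = h · cos(dip) = 106.7 × cos 42°
t = 106.7 × 0.7431 = 79.294 m

79.3 m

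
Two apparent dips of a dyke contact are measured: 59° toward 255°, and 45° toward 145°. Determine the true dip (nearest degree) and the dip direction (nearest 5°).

Each apparent-dip line lies in the plane. As unit vectors (x east, y north, z up), v₁ plunges 59°→255° and v₂ plunges 45°→145°.
The plane normal is n = v₁ × v₂ ∝ (-0.402, -0.699, 0.342).
True dip = arccos(n_z / |n|) = arccos(0.3905) = 67.0°.
Dip direction = atan2(-0.402, -0.699) = 210° (azimuth of n's horizontal projection).

true dip 67°, dip direction 210°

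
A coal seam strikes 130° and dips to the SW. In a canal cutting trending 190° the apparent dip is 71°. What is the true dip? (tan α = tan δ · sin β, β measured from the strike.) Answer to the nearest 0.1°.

β = acute angle between strike 130° and section 190° = 60°.
tan(true dip) = tan 71° / sin 60° = 3.3535
true dip = arctan 3.3535 = 73.40°

73.4°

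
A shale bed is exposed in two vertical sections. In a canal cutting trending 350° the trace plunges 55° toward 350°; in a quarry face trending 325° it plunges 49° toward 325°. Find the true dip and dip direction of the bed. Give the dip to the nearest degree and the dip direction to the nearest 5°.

true dip 56°, dip direction 005°

The two traces are lines in the plane: v₁ = (sin 350°·cos 55°, cos 350°·cos 55°, −sin 55°), v₂ = (sin 325°·cos 49°, cos 325°·cos 49°, −sin 49°).
Cross product v₁ × v₂ gives the pole to the plane: n ∝ (0.014, 0.233, 0.159).
tan δ = √(n_x²+n_y²)/n_z = 0.233/0.159, so δ = 55.7°.
The horizontal component of n points toward azimuth atan2(n_x, n_y) = 3°, the dip direction.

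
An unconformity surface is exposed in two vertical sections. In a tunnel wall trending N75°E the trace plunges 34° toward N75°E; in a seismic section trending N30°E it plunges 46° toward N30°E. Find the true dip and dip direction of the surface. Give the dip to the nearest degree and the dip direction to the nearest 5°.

Each apparent-dip line lies in the plane. As unit vectors (x east, y north, z up), v₁ plunges 34°→N75°E and v₂ plunges 46°→N30°E.
n = v₁ × v₂ = (0.182, 0.382, 0.407) (taken with n_z > 0).
True dip = arccos(n_z / |n|) = arccos(0.6935) = 46.1°.
The horizontal component of n points toward azimuth atan2(n_x, n_y) = 25°, the dip direction.

true dip 46°, dip direction 025°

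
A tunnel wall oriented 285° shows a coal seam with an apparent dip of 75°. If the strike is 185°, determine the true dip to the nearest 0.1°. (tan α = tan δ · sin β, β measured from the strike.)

The section is 80° from the strike.
tan δ = tan α / sin β = tan 75° / sin 80° = 3.7321 / 0.9848 = 3.7896
true dip = arctan 3.7896 = 75.22°

75.2°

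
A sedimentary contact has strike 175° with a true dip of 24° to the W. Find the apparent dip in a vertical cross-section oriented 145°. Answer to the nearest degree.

13°

The strike is 175° and the section trends 145°; the acute angle between them is β = 30°.
tan α = tan 24° × sin 30° = 0.4452 × 0.5000 = 0.2226
α = arctan(0.2226) = 12.55°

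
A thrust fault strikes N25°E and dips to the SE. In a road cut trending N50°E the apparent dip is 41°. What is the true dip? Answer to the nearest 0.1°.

64.1°

β = acute angle between strike N25°E and section N50°E = 25°.
tan(true dip) = tan 41° / sin 25° = 2.0569
true dip = arctan 2.0569 = 64.07°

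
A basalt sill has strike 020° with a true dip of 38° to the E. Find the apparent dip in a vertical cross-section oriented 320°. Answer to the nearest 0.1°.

34.1°

The strike is 020° and the section trends 320°; the acute angle between them is β = 60°.
tan α = tan 38° × sin 60° = 0.7813 × 0.8660 = 0.6766
apparent dip = arctan 0.6766 = 34.08°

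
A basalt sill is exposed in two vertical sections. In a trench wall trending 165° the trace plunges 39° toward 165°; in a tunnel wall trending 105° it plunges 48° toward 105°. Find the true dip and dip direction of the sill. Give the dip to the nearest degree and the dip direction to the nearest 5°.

The two traces are lines in the plane: v₁ = (sin 165°·cos 39°, cos 165°·cos 39°, −sin 39°), v₂ = (sin 105°·cos 48°, cos 105°·cos 48°, −sin 48°).
Cross product v₁ × v₂ gives the pole to the plane: n ∝ (0.449, -0.257, 0.450).
True dip = arccos(n_z / |n|) = arccos(0.6566) = 49.0°.
Dip direction = atan2(0.449, -0.257) = 120° (azimuth of n's horizontal projection).

true dip 49°, dip direction 120°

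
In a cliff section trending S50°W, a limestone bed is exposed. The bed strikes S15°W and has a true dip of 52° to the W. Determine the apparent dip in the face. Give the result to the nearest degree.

The strike is S15°W and the section trends S50°W; the acute angle between them is β = 35°.
tan α = tan 52° × sin 35° = 1.2799 × 0.5736 = 0.7341
apparent dip = arctan 0.7341 = 36.28°

36°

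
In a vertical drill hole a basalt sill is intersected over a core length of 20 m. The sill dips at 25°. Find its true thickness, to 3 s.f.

18.1 m

True thickness t = h · cos(dip) = 20 × cos 25°
t = 20 × 0.9063 = 18.126 m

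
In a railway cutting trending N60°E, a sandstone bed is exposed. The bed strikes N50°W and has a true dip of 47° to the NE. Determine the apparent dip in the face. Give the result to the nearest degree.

The strike is N50°W and the section trends N60°E; the acute angle between them is β = 70°.
tan α = tan 47° × sin 70° = 1.0724 × 0.9397 = 1.0077
apparent dip = arctan 1.0077 = 45.22°

45°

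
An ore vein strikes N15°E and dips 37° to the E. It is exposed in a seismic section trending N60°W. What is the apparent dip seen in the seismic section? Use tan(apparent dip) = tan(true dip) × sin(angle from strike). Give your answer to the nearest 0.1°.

36.1°

Angle between strike (N15°E) and section (N60°W): β = 75°.
tan(apparent dip) = tan 37° · sin 75° = 0.7279
α = arctan(0.7279) = 36.05°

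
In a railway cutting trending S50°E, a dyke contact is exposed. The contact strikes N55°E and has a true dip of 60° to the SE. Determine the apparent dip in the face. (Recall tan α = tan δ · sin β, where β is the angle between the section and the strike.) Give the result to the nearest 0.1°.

59.1°

Angle between strike (N55°E) and section (S50°E): β = 75°.
tan(apparent dip) = tan 60° · sin 75° = 1.6730
α = arctan(1.6730) = 59.13°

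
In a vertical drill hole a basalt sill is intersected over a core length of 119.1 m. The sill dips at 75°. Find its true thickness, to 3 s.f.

True thickness t = h · cos(dip) = 119.1 × cos 75°
t = 119.1 × 0.2588 = 30.825 m

30.8 m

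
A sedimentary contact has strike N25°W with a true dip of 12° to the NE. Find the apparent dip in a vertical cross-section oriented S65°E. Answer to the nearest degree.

The strike is N25°W and the section trends S65°E; the acute angle between them is β = 40°.
tan(apparent dip) = tan 12° · sin 40° = 0.1366
apparent dip = arctan 0.1366 = 7.78°

8°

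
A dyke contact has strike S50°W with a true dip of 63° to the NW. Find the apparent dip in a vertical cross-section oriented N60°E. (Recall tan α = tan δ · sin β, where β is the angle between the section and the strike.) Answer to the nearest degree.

The section lies 10° from the strike.
tan α = tan 63° × sin 10° = 1.9626 × 0.1736 = 0.3408
α = arctan(0.3408) = 18.82°

19°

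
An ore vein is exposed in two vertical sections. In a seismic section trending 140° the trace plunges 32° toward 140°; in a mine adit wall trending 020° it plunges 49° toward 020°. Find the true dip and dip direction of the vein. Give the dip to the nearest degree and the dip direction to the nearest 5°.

true dip 61°, dip direction 070°

Each apparent-dip line lies in the plane. As unit vectors (x east, y north, z up), v₁ plunges 32°→140° and v₂ plunges 49°→020°.
The plane normal is n = v₁ × v₂ ∝ (0.817, 0.292, 0.482).
True dip = arccos(n_z / |n|) = arccos(0.4854) = 61.0°.
The horizontal component of n points toward azimuth atan2(n_x, n_y) = 70°, the dip direction.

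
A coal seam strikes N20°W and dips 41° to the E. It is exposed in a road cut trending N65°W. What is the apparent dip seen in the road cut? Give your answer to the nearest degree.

32°

The section lies 45° from the strike.
tan α = tan 41° × sin 45° = 0.8693 × 0.7071 = 0.6147
apparent dip = arctan 0.6147 = 31.58°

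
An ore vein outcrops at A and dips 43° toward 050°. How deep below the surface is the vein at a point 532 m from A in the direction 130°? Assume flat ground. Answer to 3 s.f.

86.1 m

The hole lies 80° from the dip direction, so the down-dip offset is 532 × cos 80° = 92.38 m.
Depth = down-dip offset × tan(dip) = 92.38 × tan 43° = 92.38 × 0.9325
Depth = 86.15 m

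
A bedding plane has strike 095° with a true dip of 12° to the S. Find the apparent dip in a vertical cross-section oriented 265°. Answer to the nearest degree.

The section lies 10° from the strike.
tan(apparent dip) = tan 12° · sin 10° = 0.0369
α = arctan(0.0369) = 2.11°

2°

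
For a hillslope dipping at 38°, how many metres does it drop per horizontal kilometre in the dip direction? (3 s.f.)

781 m

drop per km = 1000 × tan 38° = 1000 × 0.7813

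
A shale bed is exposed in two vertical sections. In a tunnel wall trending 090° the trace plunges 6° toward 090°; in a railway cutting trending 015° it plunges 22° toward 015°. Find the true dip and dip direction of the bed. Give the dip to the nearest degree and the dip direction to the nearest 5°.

Represent each trace as a vector plunging at its apparent dip toward its trend (east-north-up frame): v₁ = (0.995, 0.000, -0.105), v₂ = (0.240, 0.896, -0.375).
Cross product v₁ × v₂ gives the pole to the plane: n ∝ (0.094, 0.347, 0.891).
Dip δ = arctan(|n_h|/n_z) = arctan(0.360/0.891) = 22.0°.
Dip direction = atan2(0.094, 0.347) = 15° (azimuth of n's horizontal projection).

true dip 22°, dip direction 015°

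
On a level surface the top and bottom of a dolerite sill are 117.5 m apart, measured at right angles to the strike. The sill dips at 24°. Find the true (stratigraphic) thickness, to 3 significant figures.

True thickness t = w · sin(dip) = 117.5 × sin 24°
t = 117.5 × 0.4067 = 47.792 m

47.8 m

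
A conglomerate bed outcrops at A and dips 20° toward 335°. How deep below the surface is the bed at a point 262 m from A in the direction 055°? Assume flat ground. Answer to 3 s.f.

The hole lies 80° from the dip direction, so the down-dip offset is 262 × cos 80° = 45.50 m.
Depth = down-dip offset × tan(dip) = 45.50 × tan 20° = 45.50 × 0.3640
Depth = 16.56 m

16.6 m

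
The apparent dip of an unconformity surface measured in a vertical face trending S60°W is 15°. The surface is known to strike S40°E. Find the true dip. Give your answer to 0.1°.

15.2°

The section is 80° from the strike.
tan δ = tan α / sin β = tan 15° / sin 80° = 0.2679 / 0.9848 = 0.2721
δ = arctan(0.2721) = 15.22°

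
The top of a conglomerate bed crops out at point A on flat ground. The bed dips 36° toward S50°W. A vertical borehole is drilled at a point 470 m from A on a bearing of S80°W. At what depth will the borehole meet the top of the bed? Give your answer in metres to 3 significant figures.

296 m

The hole lies 30° from the dip direction, so the down-dip offset is 470 × cos 30° = 407.03 m.
Depth = down-dip offset × tan(dip) = 407.03 × tan 36° = 407.03 × 0.7265
Depth = 295.73 m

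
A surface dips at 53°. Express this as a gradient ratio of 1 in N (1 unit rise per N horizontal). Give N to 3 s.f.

1 in 0.754

1 : N means tan θ = 1/N, so N = 1/tan 53° = 1/1.3270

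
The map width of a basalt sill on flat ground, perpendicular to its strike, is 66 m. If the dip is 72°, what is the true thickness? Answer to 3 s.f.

True thickness t = w · sin(dip) = 66 × sin 72°
t = 66 × 0.9511 = 62.770 m

62.8 m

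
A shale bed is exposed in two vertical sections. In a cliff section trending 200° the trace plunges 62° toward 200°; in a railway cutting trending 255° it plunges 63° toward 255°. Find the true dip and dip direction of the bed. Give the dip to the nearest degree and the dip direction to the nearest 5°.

Each apparent-dip line lies in the plane. As unit vectors (x east, y north, z up), v₁ plunges 62°→200° and v₂ plunges 63°→255°.
The plane normal is n = v₁ × v₂ ∝ (-0.289, -0.244, 0.175).
tan δ = √(n_x²+n_y²)/n_z = 0.379/0.175, so δ = 65.2°.
The horizontal component of n points toward azimuth atan2(n_x, n_y) = 230°, the dip direction.

true dip 65°, dip direction 230°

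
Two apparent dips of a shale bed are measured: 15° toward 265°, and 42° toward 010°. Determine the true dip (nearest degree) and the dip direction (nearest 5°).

true dip 46°, dip direction 340°

The two traces are lines in the plane: v₁ = (sin 265°·cos 15°, cos 265°·cos 15°, −sin 15°), v₂ = (sin 10°·cos 42°, cos 10°·cos 42°, −sin 42°).
n = v₁ × v₂ = (-0.246, 0.677, 0.693) (taken with n_z > 0).
True dip = arccos(n_z / |n|) = arccos(0.6934) = 46.1°.
Dip direction = azimuth of (n_x, n_y) = atan2(-0.246, 0.677) = 340°.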